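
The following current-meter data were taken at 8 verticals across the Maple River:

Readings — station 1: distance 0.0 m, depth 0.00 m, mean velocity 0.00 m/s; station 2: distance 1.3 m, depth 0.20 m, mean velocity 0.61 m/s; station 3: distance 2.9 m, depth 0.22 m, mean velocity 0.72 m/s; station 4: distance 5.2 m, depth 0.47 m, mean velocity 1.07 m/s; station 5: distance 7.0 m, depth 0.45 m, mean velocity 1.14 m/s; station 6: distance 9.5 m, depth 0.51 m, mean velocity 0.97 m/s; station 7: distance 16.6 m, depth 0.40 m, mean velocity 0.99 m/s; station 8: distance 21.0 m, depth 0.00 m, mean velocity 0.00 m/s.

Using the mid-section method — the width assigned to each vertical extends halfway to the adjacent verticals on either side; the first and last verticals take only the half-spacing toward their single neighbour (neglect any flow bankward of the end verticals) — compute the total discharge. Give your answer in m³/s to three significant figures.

7.27 m³/s

w_2 = (2.9 − 0.0)/2 = 1.45 m; q_2 = 0.61 × 0.20 × 1.45 = 0.1769 m³/s
w_3 = (5.2 − 1.3)/2 = 1.95 m; q_3 = 0.72 × 0.22 × 1.95 = 0.3089 m³/s
w_4 = (7.0 − 2.9)/2 = 2.05 m; q_4 = 1.07 × 0.47 × 2.05 = 1.031 m³/s
w_5 = (9.5 − 5.2)/2 = 2.15 m; q_5 = 1.14 × 0.45 × 2.15 = 1.103 m³/s
w_6 = (16.6 − 7.0)/2 = 4.8 m; q_6 = 0.97 × 0.51 × 4.8 = 2.375 m³/s
w_7 = (21.0 − 9.5)/2 = 5.75 m; q_7 = 0.99 × 0.40 × 5.75 = 2.277 m³/s
Stations 1, 8 contribute zero (depth or velocity is 0).
Q = Σ qᵢ = 7.271 m³/s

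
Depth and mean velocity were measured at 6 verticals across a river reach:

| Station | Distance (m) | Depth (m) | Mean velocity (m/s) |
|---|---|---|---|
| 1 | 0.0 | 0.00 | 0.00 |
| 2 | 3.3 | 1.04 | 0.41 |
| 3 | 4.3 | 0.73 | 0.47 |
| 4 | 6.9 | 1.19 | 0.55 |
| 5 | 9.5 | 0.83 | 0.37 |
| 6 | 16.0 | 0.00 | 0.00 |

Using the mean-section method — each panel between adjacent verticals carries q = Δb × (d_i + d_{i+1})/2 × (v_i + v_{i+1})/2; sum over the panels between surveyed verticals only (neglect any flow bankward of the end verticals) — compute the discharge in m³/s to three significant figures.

Panel 1-2: Δb = 3.3 m, d̄ = (0.00+1.04)/2 = 0.52, v̄ = (0.00+0.41)/2 = 0.205 → q = 3.3×0.52×0.205 = 0.3518 m³/s
Panel 2-3: Δb = 1 m, d̄ = (1.04+0.73)/2 = 0.885, v̄ = (0.41+0.47)/2 = 0.44 → q = 1×0.885×0.44 = 0.3894 m³/s
Panel 3-4: Δb = 2.6 m, d̄ = (0.73+1.19)/2 = 0.96, v̄ = (0.47+0.55)/2 = 0.51 → q = 2.6×0.96×0.51 = 1.273 m³/s
Panel 4-5: Δb = 2.6 m, d̄ = (1.19+0.83)/2 = 1.01, v̄ = (0.55+0.37)/2 = 0.46 → q = 2.6×1.01×0.46 = 1.208 m³/s
Panel 5-6: Δb = 6.5 m, d̄ = (0.83+0.00)/2 = 0.415, v̄ = (0.37+0.00)/2 = 0.185 → q = 6.5×0.415×0.185 = 0.4990 m³/s
Q = Σ q = 3.721 m³/s

3.72 m³/s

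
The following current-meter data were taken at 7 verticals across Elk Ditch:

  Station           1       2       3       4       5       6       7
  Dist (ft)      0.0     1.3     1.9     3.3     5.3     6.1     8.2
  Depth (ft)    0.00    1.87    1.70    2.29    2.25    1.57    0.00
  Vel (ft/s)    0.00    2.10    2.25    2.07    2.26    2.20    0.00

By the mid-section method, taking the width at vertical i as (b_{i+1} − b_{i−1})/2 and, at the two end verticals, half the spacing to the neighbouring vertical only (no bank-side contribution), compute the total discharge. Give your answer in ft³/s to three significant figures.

27.7 ft³/s

w_2 = (1.9 − 0.0)/2 = 0.95 ft; q_2 = 2.10 × 1.87 × 0.95 = 3.731 ft³/s
w_3 = (3.3 − 1.3)/2 = 1 ft; q_3 = 2.25 × 1.70 × 1 = 3.825 ft³/s
w_4 = (5.3 − 1.9)/2 = 1.7 ft; q_4 = 2.07 × 2.29 × 1.7 = 8.059 ft³/s
w_5 = (6.1 − 3.3)/2 = 1.4 ft; q_5 = 2.26 × 2.25 × 1.4 = 7.119 ft³/s
w_6 = (8.2 − 5.3)/2 = 1.45 ft; q_6 = 2.20 × 1.57 × 1.45 = 5.008 ft³/s
Stations 1, 7 contribute zero (depth or velocity is 0).
Q = Σ qᵢ = 27.74 ft³/s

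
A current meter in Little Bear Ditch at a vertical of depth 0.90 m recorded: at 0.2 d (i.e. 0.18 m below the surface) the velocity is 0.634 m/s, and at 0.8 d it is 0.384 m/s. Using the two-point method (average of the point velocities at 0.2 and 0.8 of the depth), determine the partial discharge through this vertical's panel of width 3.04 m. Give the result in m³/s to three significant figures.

1.39 m³/s

v̄ = (0.634 + 0.384) / 2 = 0.5090 m/s
q = v̄ × d × w = 0.5090 × 0.90 × 3.04 = 1.393 m³/s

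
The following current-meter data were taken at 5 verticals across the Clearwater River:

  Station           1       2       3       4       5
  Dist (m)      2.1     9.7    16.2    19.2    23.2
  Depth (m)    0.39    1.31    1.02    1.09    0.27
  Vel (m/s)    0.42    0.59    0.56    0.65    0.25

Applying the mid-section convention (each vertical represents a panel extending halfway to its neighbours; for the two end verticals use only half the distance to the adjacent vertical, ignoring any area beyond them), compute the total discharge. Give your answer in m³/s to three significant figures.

11.4 m³/s

w_1 = (9.7 − 2.1)/2 = 3.8 m; q_1 = 0.42 × 0.39 × 3.8 = 0.6224 m³/s
w_2 = (16.2 − 2.1)/2 = 7.05 m; q_2 = 0.59 × 1.31 × 7.05 = 5.449 m³/s
w_3 = (19.2 − 9.7)/2 = 4.75 m; q_3 = 0.56 × 1.02 × 4.75 = 2.713 m³/s
w_4 = (23.2 − 16.2)/2 = 3.5 m; q_4 = 0.65 × 1.09 × 3.5 = 2.480 m³/s
w_5 = (23.2 − 19.2)/2 = 2 m; q_5 = 0.25 × 0.27 × 2 = 0.1350 m³/s
Q = Σ qᵢ = 11.40 m³/s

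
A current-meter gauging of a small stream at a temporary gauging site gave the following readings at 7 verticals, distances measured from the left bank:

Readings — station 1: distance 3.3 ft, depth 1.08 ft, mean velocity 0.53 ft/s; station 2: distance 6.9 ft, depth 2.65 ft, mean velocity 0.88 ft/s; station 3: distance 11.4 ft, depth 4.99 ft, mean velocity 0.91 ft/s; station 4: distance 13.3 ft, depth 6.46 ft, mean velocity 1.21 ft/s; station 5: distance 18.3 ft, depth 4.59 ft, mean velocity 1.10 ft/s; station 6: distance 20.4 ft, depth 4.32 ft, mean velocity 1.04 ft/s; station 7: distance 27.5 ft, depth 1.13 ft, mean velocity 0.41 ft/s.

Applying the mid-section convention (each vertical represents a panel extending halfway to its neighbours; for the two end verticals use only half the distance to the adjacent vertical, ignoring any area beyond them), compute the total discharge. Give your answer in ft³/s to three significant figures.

92.2 ft³/s

w_1 = (6.9 − 3.3)/2 = 1.8 ft; q_1 = 0.53 × 1.08 × 1.8 = 1.030 ft³/s
w_2 = (11.4 − 3.3)/2 = 4.05 ft; q_2 = 0.88 × 2.65 × 4.05 = 9.445 ft³/s
w_3 = (13.3 − 6.9)/2 = 3.2 ft; q_3 = 0.91 × 4.99 × 3.2 = 14.53 ft³/s
w_4 = (18.3 − 11.4)/2 = 3.45 ft; q_4 = 1.21 × 6.46 × 3.45 = 26.97 ft³/s
w_5 = (20.4 − 13.3)/2 = 3.55 ft; q_5 = 1.10 × 4.59 × 3.55 = 17.92 ft³/s
w_6 = (27.5 − 18.3)/2 = 4.6 ft; q_6 = 1.04 × 4.32 × 4.6 = 20.67 ft³/s
w_7 = (27.5 − 20.4)/2 = 3.55 ft; q_7 = 0.41 × 1.13 × 3.55 = 1.645 ft³/s
Q = Σ qᵢ = 92.21 ft³/s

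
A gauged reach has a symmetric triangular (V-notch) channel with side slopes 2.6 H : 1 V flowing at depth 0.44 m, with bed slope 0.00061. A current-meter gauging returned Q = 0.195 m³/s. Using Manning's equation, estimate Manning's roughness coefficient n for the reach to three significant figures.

0.0222

A = z·y² = 2.6×0.44² = 0.5034 m²
P = 2y√(1+z²) = 2×0.44×√(1+2.6²) = 2.451 m
R = A/P = 0.5034/2.451 = 0.2053 m
n = (1/Q)·A·R^(2/3)·S^(1/2) = (1/0.195) × 0.5034 × 0.3481 × 0.02470 = 0.02219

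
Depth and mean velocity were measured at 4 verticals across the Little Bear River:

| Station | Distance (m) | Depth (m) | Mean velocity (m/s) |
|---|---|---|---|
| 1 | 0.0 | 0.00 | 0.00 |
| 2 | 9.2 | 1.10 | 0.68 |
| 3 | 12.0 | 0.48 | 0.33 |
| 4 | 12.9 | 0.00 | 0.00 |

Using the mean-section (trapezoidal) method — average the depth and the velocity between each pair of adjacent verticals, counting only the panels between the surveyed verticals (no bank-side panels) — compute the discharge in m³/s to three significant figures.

Panel 1-2: Δb = 9.2 m, d̄ = (0.00+1.10)/2 = 0.55, v̄ = (0.00+0.68)/2 = 0.34 → q = 9.2×0.55×0.34 = 1.720 m³/s
Panel 2-3: Δb = 2.8 m, d̄ = (1.10+0.48)/2 = 0.79, v̄ = (0.68+0.33)/2 = 0.505 → q = 2.8×0.79×0.505 = 1.117 m³/s
Panel 3-4: Δb = 0.9 m, d̄ = (0.48+0.00)/2 = 0.24, v̄ = (0.33+0.00)/2 = 0.165 → q = 0.9×0.24×0.165 = 0.03564 m³/s
Q = Σ q = 2.873 m³/s

2.87 m³/s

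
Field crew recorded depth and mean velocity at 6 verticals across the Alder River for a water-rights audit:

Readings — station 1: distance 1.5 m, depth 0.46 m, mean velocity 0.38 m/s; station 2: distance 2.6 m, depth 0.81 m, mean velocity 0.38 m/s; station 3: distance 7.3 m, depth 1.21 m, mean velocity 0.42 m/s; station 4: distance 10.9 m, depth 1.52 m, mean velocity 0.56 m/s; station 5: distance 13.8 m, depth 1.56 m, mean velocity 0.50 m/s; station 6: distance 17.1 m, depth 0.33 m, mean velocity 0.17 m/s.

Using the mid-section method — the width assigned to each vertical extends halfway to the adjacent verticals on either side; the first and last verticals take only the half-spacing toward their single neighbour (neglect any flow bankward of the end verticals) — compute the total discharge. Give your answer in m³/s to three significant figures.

w_1 = (2.6 − 1.5)/2 = 0.55 m; q_1 = 0.38 × 0.46 × 0.55 = 0.09614 m³/s
w_2 = (7.3 − 1.5)/2 = 2.9 m; q_2 = 0.38 × 0.81 × 2.9 = 0.8926 m³/s
w_3 = (10.9 − 2.6)/2 = 4.15 m; q_3 = 0.42 × 1.21 × 4.15 = 2.109 m³/s
w_4 = (13.8 − 7.3)/2 = 3.25 m; q_4 = 0.56 × 1.52 × 3.25 = 2.766 m³/s
w_5 = (17.1 − 10.9)/2 = 3.1 m; q_5 = 0.50 × 1.56 × 3.1 = 2.418 m³/s
w_6 = (17.1 − 13.8)/2 = 1.65 m; q_6 = 0.17 × 0.33 × 1.65 = 0.09257 m³/s
Q = Σ qᵢ = 8.375 m³/s

8.37 m³/s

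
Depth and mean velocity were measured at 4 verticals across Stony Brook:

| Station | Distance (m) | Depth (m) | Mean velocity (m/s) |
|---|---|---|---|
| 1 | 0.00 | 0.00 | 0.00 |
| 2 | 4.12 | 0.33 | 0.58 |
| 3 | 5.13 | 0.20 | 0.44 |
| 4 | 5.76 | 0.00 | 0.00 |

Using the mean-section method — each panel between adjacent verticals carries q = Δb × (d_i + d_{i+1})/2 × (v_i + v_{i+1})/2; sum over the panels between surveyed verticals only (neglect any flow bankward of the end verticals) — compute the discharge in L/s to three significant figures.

348 L/s

Panel 1-2: Δb = 4.12 m, d̄ = (0.00+0.33)/2 = 0.165, v̄ = (0.00+0.58)/2 = 0.29 → q = 4.12×0.165×0.29 = 0.1971 m³/s
Panel 2-3: Δb = 1.01 m, d̄ = (0.33+0.20)/2 = 0.265, v̄ = (0.58+0.44)/2 = 0.51 → q = 1.01×0.265×0.51 = 0.1365 m³/s
Panel 3-4: Δb = 0.63 m, d̄ = (0.20+0.00)/2 = 0.1, v̄ = (0.44+0.00)/2 = 0.22 → q = 0.63×0.1×0.22 = 0.01386 m³/s
Q = Σ q = 0.3475 m³/s
= 0.3475 × 1000 = 347.5 L/s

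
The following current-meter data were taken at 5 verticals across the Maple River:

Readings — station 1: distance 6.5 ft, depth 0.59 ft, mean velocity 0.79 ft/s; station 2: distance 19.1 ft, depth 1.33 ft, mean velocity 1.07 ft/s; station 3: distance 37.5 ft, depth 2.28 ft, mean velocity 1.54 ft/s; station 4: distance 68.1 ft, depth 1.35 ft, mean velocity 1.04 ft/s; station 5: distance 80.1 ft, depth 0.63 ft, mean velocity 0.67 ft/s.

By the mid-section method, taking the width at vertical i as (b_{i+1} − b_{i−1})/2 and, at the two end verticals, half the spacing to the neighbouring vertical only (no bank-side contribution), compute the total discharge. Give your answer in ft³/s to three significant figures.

w_1 = (19.1 − 6.5)/2 = 6.3 ft; q_1 = 0.79 × 0.59 × 6.3 = 2.936 ft³/s
w_2 = (37.5 − 6.5)/2 = 15.5 ft; q_2 = 1.07 × 1.33 × 15.5 = 22.06 ft³/s
w_3 = (68.1 − 19.1)/2 = 24.5 ft; q_3 = 1.54 × 2.28 × 24.5 = 86.02 ft³/s
w_4 = (80.1 − 37.5)/2 = 21.3 ft; q_4 = 1.04 × 1.35 × 21.3 = 29.91 ft³/s
w_5 = (80.1 − 68.1)/2 = 6 ft; q_5 = 0.67 × 0.63 × 6 = 2.533 ft³/s
Q = Σ qᵢ = 143.5 ft³/s

143 ft³/s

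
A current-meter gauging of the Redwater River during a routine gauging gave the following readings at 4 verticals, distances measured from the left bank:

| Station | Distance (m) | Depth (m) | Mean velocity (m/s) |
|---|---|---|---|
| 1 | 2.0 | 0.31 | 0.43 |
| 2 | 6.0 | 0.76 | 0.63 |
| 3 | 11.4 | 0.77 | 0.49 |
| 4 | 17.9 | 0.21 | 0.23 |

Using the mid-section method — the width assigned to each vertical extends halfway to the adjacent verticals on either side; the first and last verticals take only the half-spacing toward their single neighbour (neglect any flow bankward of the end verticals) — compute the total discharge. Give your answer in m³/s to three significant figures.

w_1 = (6.0 − 2.0)/2 = 2 m; q_1 = 0.43 × 0.31 × 2 = 0.2666 m³/s
w_2 = (11.4 − 2.0)/2 = 4.7 m; q_2 = 0.63 × 0.76 × 4.7 = 2.250 m³/s
w_3 = (17.9 − 6.0)/2 = 5.95 m; q_3 = 0.49 × 0.77 × 5.95 = 2.245 m³/s
w_4 = (17.9 − 11.4)/2 = 3.25 m; q_4 = 0.23 × 0.21 × 3.25 = 0.1570 m³/s
Q = Σ qᵢ = 4.919 m³/s

4.92 m³/s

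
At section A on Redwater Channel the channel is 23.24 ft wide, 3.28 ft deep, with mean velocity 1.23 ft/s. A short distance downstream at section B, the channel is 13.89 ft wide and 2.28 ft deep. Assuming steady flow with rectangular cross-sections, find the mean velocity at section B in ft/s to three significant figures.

2.96 ft/s

Q = A₁V₁ = (23.24×3.28) × 1.23 = 93.76 ft³/s
A₂ = 13.89 × 2.28 = 31.67 ft²
V₂ = Q/A₂ = 93.76/31.67 = 2.961 ft/s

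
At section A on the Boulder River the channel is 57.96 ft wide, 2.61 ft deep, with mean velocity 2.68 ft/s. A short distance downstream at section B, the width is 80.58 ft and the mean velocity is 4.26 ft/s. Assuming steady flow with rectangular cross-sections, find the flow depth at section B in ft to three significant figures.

Q = A₁V₁ = (57.96×2.61) × 2.68 = 405.4 ft³/s
d₂ = Q/(b₂ V₂) = 405.4/(80.58×4.26) = 1.181 ft

1.18 ft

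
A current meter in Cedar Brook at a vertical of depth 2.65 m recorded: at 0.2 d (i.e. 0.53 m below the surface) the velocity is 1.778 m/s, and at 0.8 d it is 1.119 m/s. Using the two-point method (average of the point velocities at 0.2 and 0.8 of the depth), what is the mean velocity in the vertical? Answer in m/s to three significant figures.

1.45 m/s

v̄ = (1.778 + 1.119) / 2 = 1.449 m/s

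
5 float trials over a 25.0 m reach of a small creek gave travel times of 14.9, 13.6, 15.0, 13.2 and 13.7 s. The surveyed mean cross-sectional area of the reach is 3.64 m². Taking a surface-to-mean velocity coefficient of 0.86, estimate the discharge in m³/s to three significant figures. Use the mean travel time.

t̄ = (14.9 + 13.6 + 15.0 + 13.2 + 13.7) / 5 = 14.08 s
v_surface = L / t̄ = 25.0 / 14.08 = 1.776 m/s
v_mean = 0.86 × 1.776 = 1.527 m/s
Q = A × v_mean = 3.64 × 1.527 = 5.558 m³/s

5.56 m³/s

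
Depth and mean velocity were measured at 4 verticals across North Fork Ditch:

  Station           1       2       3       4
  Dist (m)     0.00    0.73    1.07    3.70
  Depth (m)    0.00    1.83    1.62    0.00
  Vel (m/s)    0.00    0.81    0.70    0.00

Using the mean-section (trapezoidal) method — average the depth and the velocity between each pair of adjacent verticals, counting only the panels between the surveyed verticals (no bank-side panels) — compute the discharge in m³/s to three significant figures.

Panel 1-2: Δb = 0.73 m, d̄ = (0.00+1.83)/2 = 0.915, v̄ = (0.00+0.81)/2 = 0.405 → q = 0.73×0.915×0.405 = 0.2705 m³/s
Panel 2-3: Δb = 0.34 m, d̄ = (1.83+1.62)/2 = 1.725, v̄ = (0.81+0.70)/2 = 0.755 → q = 0.34×1.725×0.755 = 0.4428 m³/s
Panel 3-4: Δb = 2.63 m, d̄ = (1.62+0.00)/2 = 0.81, v̄ = (0.70+0.00)/2 = 0.35 → q = 2.63×0.81×0.35 = 0.7456 m³/s
Q = Σ q = 1.459 m³/s

1.46 m³/s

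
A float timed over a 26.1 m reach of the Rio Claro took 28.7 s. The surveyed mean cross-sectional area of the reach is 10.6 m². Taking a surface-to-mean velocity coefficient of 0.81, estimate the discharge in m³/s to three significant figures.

7.81 m³/s

v_surface = L / t̄ = 26.1 / 28.7 = 0.9094 m/s
v_mean = 0.81 × 0.9094 = 0.7366 m/s
Q = A × v_mean = 10.6 × 0.7366 = 7.808 m³/s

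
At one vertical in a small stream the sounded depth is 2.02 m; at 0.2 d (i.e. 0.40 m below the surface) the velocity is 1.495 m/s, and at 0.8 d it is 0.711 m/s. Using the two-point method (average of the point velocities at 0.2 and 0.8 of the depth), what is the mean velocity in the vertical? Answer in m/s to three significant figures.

1.10 m/s

v̄ = (1.495 + 0.711) / 2 = 1.103 m/s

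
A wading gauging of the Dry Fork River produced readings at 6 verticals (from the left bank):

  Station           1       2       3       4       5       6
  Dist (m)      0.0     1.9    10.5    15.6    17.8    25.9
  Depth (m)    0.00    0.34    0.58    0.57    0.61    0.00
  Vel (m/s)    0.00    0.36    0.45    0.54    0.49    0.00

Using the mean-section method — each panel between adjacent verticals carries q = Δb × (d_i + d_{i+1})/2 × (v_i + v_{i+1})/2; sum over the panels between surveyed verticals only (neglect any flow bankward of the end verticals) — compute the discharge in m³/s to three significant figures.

4.39 m³/s

Panel 1-2: Δb = 1.9 m, d̄ = (0.00+0.34)/2 = 0.17, v̄ = (0.00+0.36)/2 = 0.18 → q = 1.9×0.17×0.18 = 0.05814 m³/s
Panel 2-3: Δb = 8.6 m, d̄ = (0.34+0.58)/2 = 0.46, v̄ = (0.36+0.45)/2 = 0.405 → q = 8.6×0.46×0.405 = 1.602 m³/s
Panel 3-4: Δb = 5.1 m, d̄ = (0.58+0.57)/2 = 0.575, v̄ = (0.45+0.54)/2 = 0.495 → q = 5.1×0.575×0.495 = 1.452 m³/s
Panel 4-5: Δb = 2.2 m, d̄ = (0.57+0.61)/2 = 0.59, v̄ = (0.54+0.49)/2 = 0.515 → q = 2.2×0.59×0.515 = 0.6685 m³/s
Panel 5-6: Δb = 8.1 m, d̄ = (0.61+0.00)/2 = 0.305, v̄ = (0.49+0.00)/2 = 0.245 → q = 8.1×0.305×0.245 = 0.6053 m³/s
Q = Σ q = 4.386 m³/s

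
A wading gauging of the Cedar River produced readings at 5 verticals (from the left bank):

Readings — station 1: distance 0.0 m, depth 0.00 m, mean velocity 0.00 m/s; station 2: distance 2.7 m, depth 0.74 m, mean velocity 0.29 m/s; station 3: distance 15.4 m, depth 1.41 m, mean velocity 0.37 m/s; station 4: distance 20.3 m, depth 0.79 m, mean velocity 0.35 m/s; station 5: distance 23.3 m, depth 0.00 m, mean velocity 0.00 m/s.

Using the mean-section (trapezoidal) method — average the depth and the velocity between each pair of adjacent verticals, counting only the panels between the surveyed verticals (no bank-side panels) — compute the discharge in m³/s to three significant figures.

Panel 1-2: Δb = 2.7 m, d̄ = (0.00+0.74)/2 = 0.37, v̄ = (0.00+0.29)/2 = 0.145 → q = 2.7×0.37×0.145 = 0.1449 m³/s
Panel 2-3: Δb = 12.7 m, d̄ = (0.74+1.41)/2 = 1.075, v̄ = (0.29+0.37)/2 = 0.33 → q = 12.7×1.075×0.33 = 4.505 m³/s
Panel 3-4: Δb = 4.9 m, d̄ = (1.41+0.79)/2 = 1.1, v̄ = (0.37+0.35)/2 = 0.36 → q = 4.9×1.1×0.36 = 1.940 m³/s
Panel 4-5: Δb = 3 m, d̄ = (0.79+0.00)/2 = 0.395, v̄ = (0.35+0.00)/2 = 0.175 → q = 3×0.395×0.175 = 0.2074 m³/s
Q = Σ q = 6.798 m³/s

6.80 m³/s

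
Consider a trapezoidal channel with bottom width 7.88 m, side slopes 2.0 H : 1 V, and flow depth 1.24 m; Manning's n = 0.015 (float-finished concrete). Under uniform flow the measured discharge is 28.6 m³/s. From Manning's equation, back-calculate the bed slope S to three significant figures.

0.00118

A = (b + z·y)·y = (7.88 + 2.0×1.24)×1.24 = 12.85 m²
P = b + 2y√(1+z²) = 7.88 + 2×1.24×√(1+2.0²) = 13.43 m
R = A/P = 12.85/13.43 = 0.9569 m
S = (Q·n / (1·A·R^(2/3)))² = (28.6×0.015 / (1×12.85×0.9710))² = 0.001183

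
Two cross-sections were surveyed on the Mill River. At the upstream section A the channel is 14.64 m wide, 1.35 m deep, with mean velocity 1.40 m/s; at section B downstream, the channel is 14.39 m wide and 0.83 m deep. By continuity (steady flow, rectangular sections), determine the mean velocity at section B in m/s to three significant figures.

Q = A₁V₁ = (14.64×1.35) × 1.40 = 27.67 m³/s
A₂ = 14.39 × 0.83 = 11.94 m²
V₂ = Q/A₂ = 27.67/11.94 = 2.317 m/s

2.32 m/s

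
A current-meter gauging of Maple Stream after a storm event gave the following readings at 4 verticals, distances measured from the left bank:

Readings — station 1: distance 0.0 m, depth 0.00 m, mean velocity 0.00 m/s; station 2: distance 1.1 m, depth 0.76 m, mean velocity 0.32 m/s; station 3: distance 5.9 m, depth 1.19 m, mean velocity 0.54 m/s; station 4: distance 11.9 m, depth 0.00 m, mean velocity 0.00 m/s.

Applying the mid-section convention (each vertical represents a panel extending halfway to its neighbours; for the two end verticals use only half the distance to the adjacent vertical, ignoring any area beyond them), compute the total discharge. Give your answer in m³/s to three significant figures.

w_2 = (5.9 − 0.0)/2 = 2.95 m; q_2 = 0.32 × 0.76 × 2.95 = 0.7174 m³/s
w_3 = (11.9 − 1.1)/2 = 5.4 m; q_3 = 0.54 × 1.19 × 5.4 = 3.470 m³/s
Stations 1, 4 contribute zero (depth or velocity is 0).
Q = Σ qᵢ = 4.187 m³/s

4.19 m³/s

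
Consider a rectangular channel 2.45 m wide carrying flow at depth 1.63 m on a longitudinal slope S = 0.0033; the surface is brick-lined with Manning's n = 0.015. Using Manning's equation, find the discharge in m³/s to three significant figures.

A = b·y = 2.45 × 1.63 = 3.994 m²
P = b + 2y = 2.45 + 2×1.63 = 5.710 m
R = A/P = 3.994/5.710 = 0.6994 m
Q = (1/n)·A·R^(2/3)·S^(1/2) = (1/0.015) × 3.994 × 0.6994^(2/3) × 0.0033^(1/2) = 12.05 m³/s

12.1 m³/s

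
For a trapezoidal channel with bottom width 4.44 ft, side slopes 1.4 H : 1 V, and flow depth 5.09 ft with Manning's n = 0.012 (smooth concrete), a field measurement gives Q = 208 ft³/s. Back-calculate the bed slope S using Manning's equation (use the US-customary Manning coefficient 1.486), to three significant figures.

0.000219

A = (b + z·y)·y = (4.44 + 1.4×5.09)×5.09 = 58.87 ft²
P = b + 2y√(1+z²) = 4.44 + 2×5.09×√(1+1.4²) = 21.95 ft
R = A/P = 58.87/21.95 = 2.682 ft
S = (Q·n / (1.486·A·R^(2/3)))² = (208×0.012 / (1.486×58.87×1.930))² = 0.0002185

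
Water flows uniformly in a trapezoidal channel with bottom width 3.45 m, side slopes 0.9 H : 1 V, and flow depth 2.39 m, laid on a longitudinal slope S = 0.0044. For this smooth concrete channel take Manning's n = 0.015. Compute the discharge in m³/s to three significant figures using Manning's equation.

72.5 m³/s

A = (b + z·y)·y = (3.45 + 0.9×2.39)×2.39 = 13.39 m²
P = b + 2y√(1+z²) = 3.45 + 2×2.39×√(1+0.9²) = 9.881 m
R = A/P = 13.39/9.881 = 1.355 m
Q = (1/n)·A·R^(2/3)·S^(1/2) = (1/0.015) × 13.39 × 1.355^(2/3) × 0.0044^(1/2) = 72.48 m³/s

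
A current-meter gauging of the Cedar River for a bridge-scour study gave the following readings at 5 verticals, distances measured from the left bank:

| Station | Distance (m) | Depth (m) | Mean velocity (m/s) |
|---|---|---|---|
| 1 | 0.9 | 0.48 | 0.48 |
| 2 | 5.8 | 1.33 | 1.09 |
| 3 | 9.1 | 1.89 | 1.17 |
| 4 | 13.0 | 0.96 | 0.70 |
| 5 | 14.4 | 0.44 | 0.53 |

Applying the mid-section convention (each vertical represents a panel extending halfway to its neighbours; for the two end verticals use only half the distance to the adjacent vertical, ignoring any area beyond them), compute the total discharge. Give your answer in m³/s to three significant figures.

w_1 = (5.8 − 0.9)/2 = 2.45 m; q_1 = 0.48 × 0.48 × 2.45 = 0.5645 m³/s
w_2 = (9.1 − 0.9)/2 = 4.1 m; q_2 = 1.09 × 1.33 × 4.1 = 5.944 m³/s
w_3 = (13.0 − 5.8)/2 = 3.6 m; q_3 = 1.17 × 1.89 × 3.6 = 7.961 m³/s
w_4 = (14.4 − 9.1)/2 = 2.65 m; q_4 = 0.70 × 0.96 × 2.65 = 1.781 m³/s
w_5 = (14.4 − 13.0)/2 = 0.7 m; q_5 = 0.53 × 0.44 × 0.7 = 0.1632 m³/s
Q = Σ qᵢ = 16.41 m³/s

16.4 m³/s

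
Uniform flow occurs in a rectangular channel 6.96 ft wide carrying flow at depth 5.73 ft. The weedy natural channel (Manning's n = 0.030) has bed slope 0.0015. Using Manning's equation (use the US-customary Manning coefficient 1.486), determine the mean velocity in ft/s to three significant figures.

A = b·y = 6.96 × 5.73 = 39.88 ft²
P = b + 2y = 6.96 + 2×5.73 = 18.42 ft
R = A/P = 39.88/18.42 = 2.165 ft
Q = (1.486/n)·A·R^(2/3)·S^(1/2) = (1.486/0.030) × 39.88 × 2.165^(2/3) × 0.0015^(1/2) = 128.0 ft³/s
V = Q/A = 128.0/39.88 = 3.211 ft/s

3.21 ft/s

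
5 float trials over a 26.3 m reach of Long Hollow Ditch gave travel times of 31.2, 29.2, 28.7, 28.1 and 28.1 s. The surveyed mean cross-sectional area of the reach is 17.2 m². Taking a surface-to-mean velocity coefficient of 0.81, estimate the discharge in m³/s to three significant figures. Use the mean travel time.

t̄ = (31.2 + 29.2 + 28.7 + 28.1 + 28.1) / 5 = 29.06 s
v_surface = L / t̄ = 26.3 / 29.06 = 0.9050 m/s
v_mean = 0.81 × 0.9050 = 0.7331 m/s
Q = A × v_mean = 17.2 × 0.7331 = 12.61 m³/s

12.6 m³/s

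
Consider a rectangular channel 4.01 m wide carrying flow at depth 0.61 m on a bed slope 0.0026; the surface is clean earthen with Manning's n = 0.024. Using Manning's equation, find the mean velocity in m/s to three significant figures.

A = b·y = 4.01 × 0.61 = 2.446 m²
P = b + 2y = 4.01 + 2×0.61 = 5.230 m
R = A/P = 2.446/5.230 = 0.4677 m
Q = (1/n)·A·R^(2/3)·S^(1/2) = (1/0.024) × 2.446 × 0.4677^(2/3) × 0.0026^(1/2) = 3.131 m³/s
V = Q/A = 3.131/2.446 = 1.280 m/s

1.28 m/s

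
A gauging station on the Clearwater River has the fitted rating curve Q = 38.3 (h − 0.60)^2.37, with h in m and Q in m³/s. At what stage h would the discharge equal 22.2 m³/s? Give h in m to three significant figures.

h − h₀ = (Q/C)^(1/b) = (22.2/38.3)^(1/2.37) = 0.7944 m
h = 0.60 + 0.7944 = 1.394 m

1.39 m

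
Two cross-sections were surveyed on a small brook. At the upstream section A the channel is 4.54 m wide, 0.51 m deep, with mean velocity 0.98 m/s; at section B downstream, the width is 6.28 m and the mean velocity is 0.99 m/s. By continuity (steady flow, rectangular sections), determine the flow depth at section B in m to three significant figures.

Q = A₁V₁ = (4.54×0.51) × 0.98 = 2.269 m³/s
d₂ = Q/(b₂ V₂) = 2.269/(6.28×0.99) = 0.3650 m

0.365 m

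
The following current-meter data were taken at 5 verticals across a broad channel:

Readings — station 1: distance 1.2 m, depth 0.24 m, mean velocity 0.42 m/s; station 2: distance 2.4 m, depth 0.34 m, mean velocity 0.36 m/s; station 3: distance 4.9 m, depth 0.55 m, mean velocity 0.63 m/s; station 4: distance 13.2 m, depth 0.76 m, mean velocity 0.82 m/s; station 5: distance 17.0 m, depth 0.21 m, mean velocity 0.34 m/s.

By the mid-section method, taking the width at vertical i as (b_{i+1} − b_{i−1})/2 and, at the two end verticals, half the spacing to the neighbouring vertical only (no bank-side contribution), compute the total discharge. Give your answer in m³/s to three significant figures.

w_1 = (2.4 − 1.2)/2 = 0.6 m; q_1 = 0.42 × 0.24 × 0.6 = 0.06048 m³/s
w_2 = (4.9 − 1.2)/2 = 1.85 m; q_2 = 0.36 × 0.34 × 1.85 = 0.2264 m³/s
w_3 = (13.2 − 2.4)/2 = 5.4 m; q_3 = 0.63 × 0.55 × 5.4 = 1.871 m³/s
w_4 = (17.0 − 4.9)/2 = 6.05 m; q_4 = 0.82 × 0.76 × 6.05 = 3.770 m³/s
w_5 = (17.0 − 13.2)/2 = 1.9 m; q_5 = 0.34 × 0.21 × 1.9 = 0.1357 m³/s
Q = Σ qᵢ = 6.064 m³/s

6.06 m³/s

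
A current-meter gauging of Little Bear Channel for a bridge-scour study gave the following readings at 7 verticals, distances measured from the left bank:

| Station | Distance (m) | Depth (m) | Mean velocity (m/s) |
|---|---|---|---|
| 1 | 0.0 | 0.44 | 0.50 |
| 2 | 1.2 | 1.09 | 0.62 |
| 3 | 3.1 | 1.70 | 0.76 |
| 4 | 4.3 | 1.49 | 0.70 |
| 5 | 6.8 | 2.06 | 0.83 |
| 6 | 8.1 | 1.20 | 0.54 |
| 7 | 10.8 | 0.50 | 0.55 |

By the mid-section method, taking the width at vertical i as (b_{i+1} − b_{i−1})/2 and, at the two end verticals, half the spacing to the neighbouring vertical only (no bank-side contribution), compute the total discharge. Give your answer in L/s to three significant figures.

w_1 = (1.2 − 0.0)/2 = 0.6 m; q_1 = 0.50 × 0.44 × 0.6 = 0.1320 m³/s
w_2 = (3.1 − 0.0)/2 = 1.55 m; q_2 = 0.62 × 1.09 × 1.55 = 1.047 m³/s
w_3 = (4.3 − 1.2)/2 = 1.55 m; q_3 = 0.76 × 1.70 × 1.55 = 2.003 m³/s
w_4 = (6.8 − 3.1)/2 = 1.85 m; q_4 = 0.70 × 1.49 × 1.85 = 1.930 m³/s
w_5 = (8.1 − 4.3)/2 = 1.9 m; q_5 = 0.83 × 2.06 × 1.9 = 3.249 m³/s
w_6 = (10.8 − 6.8)/2 = 2 m; q_6 = 0.54 × 1.20 × 2 = 1.296 m³/s
w_7 = (10.8 − 8.1)/2 = 1.35 m; q_7 = 0.55 × 0.50 × 1.35 = 0.3713 m³/s
Q = Σ qᵢ = 10.03 m³/s
= 10.03 × 1000 = 10030 L/s

10000 L/s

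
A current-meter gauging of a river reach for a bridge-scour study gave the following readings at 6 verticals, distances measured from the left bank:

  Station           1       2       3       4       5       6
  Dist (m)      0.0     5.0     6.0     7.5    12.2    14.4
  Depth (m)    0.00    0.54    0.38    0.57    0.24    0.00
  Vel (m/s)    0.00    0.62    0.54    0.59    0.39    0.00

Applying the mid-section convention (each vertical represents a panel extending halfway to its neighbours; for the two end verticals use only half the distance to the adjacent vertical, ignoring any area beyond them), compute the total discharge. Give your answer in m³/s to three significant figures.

2.63 m³/s

w_2 = (6.0 − 0.0)/2 = 3 m; q_2 = 0.62 × 0.54 × 3 = 1.004 m³/s
w_3 = (7.5 − 5.0)/2 = 1.25 m; q_3 = 0.54 × 0.38 × 1.25 = 0.2565 m³/s
w_4 = (12.2 − 6.0)/2 = 3.1 m; q_4 = 0.59 × 0.57 × 3.1 = 1.043 m³/s
w_5 = (14.4 − 7.5)/2 = 3.45 m; q_5 = 0.39 × 0.24 × 3.45 = 0.3229 m³/s
Stations 1, 6 contribute zero (depth or velocity is 0).
Q = Σ qᵢ = 2.626 m³/s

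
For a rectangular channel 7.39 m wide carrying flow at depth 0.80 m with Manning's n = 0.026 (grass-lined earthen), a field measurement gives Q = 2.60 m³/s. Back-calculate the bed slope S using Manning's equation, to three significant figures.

A = b·y = 7.39 × 0.80 = 5.912 m²
P = b + 2y = 7.39 + 2×0.80 = 8.990 m
R = A/P = 5.912/8.990 = 0.6576 m
S = (Q·n / (1·A·R^(2/3)))² = (2.60×0.026 / (1×5.912×0.7562))² = 0.0002286

0.000229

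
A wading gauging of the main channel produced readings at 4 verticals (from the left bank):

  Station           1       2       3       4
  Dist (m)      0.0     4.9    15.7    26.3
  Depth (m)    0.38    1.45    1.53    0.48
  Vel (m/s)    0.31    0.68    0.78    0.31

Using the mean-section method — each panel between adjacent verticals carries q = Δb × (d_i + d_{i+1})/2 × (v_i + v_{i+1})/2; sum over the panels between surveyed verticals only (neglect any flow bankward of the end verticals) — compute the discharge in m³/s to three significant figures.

Panel 1-2: Δb = 4.9 m, d̄ = (0.38+1.45)/2 = 0.915, v̄ = (0.31+0.68)/2 = 0.495 → q = 4.9×0.915×0.495 = 2.219 m³/s
Panel 2-3: Δb = 10.8 m, d̄ = (1.45+1.53)/2 = 1.49, v̄ = (0.68+0.78)/2 = 0.73 → q = 10.8×1.49×0.73 = 11.75 m³/s
Panel 3-4: Δb = 10.6 m, d̄ = (1.53+0.48)/2 = 1.005, v̄ = (0.78+0.31)/2 = 0.545 → q = 10.6×1.005×0.545 = 5.806 m³/s
Q = Σ q = 19.77 m³/s

19.8 m³/s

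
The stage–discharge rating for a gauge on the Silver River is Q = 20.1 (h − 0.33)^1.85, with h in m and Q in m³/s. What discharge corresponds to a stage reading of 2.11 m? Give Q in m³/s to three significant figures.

58.4 m³/s

Q = 20.1 × (2.11 − 0.33)^1.85 = 20.1 × 1.78^1.85 = 58.41 m³/s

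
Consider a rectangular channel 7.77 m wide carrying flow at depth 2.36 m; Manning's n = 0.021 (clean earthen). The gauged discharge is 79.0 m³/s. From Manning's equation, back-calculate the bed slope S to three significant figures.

0.00491

A = b·y = 7.77 × 2.36 = 18.34 m²
P = b + 2y = 7.77 + 2×2.36 = 12.49 m
R = A/P = 18.34/12.49 = 1.468 m
S = (Q·n / (1·A·R^(2/3)))² = (79.0×0.021 / (1×18.34×1.292))² = 0.004905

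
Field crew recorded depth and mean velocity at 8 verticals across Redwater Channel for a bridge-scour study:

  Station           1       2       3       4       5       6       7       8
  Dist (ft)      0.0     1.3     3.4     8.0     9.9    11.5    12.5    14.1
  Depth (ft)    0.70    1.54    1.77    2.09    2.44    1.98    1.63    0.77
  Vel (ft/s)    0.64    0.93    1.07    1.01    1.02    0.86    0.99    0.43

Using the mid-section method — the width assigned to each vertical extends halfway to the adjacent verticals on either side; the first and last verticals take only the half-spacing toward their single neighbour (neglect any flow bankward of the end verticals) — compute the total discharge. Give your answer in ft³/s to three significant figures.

w_1 = (1.3 − 0.0)/2 = 0.65 ft; q_1 = 0.64 × 0.70 × 0.65 = 0.2912 ft³/s
w_2 = (3.4 − 0.0)/2 = 1.7 ft; q_2 = 0.93 × 1.54 × 1.7 = 2.435 ft³/s
w_3 = (8.0 − 1.3)/2 = 3.35 ft; q_3 = 1.07 × 1.77 × 3.35 = 6.345 ft³/s
w_4 = (9.9 − 3.4)/2 = 3.25 ft; q_4 = 1.01 × 2.09 × 3.25 = 6.860 ft³/s
w_5 = (11.5 − 8.0)/2 = 1.75 ft; q_5 = 1.02 × 2.44 × 1.75 = 4.355 ft³/s
w_6 = (12.5 − 9.9)/2 = 1.3 ft; q_6 = 0.86 × 1.98 × 1.3 = 2.214 ft³/s
w_7 = (14.1 − 11.5)/2 = 1.3 ft; q_7 = 0.99 × 1.63 × 1.3 = 2.098 ft³/s
w_8 = (14.1 − 12.5)/2 = 0.8 ft; q_8 = 0.43 × 0.77 × 0.8 = 0.2649 ft³/s
Q = Σ qᵢ = 24.86 ft³/s

24.9 ft³/s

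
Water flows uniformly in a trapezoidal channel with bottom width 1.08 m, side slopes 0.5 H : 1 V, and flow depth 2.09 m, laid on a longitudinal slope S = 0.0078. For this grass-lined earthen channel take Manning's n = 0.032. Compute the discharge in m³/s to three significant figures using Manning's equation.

A = (b + z·y)·y = (1.08 + 0.5×2.09)×2.09 = 4.441 m²
P = b + 2y√(1+z²) = 1.08 + 2×2.09×√(1+0.5²) = 5.753 m
R = A/P = 4.441/5.753 = 0.7719 m
Q = (1/n)·A·R^(2/3)·S^(1/2) = (1/0.032) × 4.441 × 0.7719^(2/3) × 0.0078^(1/2) = 10.31 m³/s

10.3 m³/s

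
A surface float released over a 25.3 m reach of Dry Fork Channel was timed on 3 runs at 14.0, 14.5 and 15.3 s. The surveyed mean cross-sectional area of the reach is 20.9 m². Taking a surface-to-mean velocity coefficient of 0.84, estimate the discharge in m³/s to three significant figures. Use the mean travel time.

t̄ = (14.0 + 14.5 + 15.3) / 3 = 14.6 s
v_surface = L / t̄ = 25.3 / 14.6 = 1.733 m/s
v_mean = 0.84 × 1.733 = 1.456 m/s
Q = A × v_mean = 20.9 × 1.456 = 30.42 m³/s

30.4 m³/s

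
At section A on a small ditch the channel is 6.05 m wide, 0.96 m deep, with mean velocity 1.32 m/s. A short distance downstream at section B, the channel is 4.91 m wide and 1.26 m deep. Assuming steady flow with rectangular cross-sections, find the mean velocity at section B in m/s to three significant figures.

Q = A₁V₁ = (6.05×0.96) × 1.32 = 7.667 m³/s
A₂ = 4.91 × 1.26 = 6.187 m²
V₂ = Q/A₂ = 7.667/6.187 = 1.239 m/s

1.24 m/s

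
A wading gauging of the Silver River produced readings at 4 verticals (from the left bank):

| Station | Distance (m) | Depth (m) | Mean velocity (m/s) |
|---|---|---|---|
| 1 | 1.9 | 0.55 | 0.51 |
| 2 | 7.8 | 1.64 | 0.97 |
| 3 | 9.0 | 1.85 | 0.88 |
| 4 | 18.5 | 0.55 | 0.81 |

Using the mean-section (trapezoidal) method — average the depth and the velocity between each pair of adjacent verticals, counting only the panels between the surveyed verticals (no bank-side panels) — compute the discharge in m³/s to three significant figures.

Panel 1-2: Δb = 5.9 m, d̄ = (0.55+1.64)/2 = 1.095, v̄ = (0.51+0.97)/2 = 0.74 → q = 5.9×1.095×0.74 = 4.781 m³/s
Panel 2-3: Δb = 1.2 m, d̄ = (1.64+1.85)/2 = 1.745, v̄ = (0.97+0.88)/2 = 0.925 → q = 1.2×1.745×0.925 = 1.937 m³/s
Panel 3-4: Δb = 9.5 m, d̄ = (1.85+0.55)/2 = 1.2, v̄ = (0.88+0.81)/2 = 0.845 → q = 9.5×1.2×0.845 = 9.633 m³/s
Q = Σ q = 16.35 m³/s

16.4 m³/s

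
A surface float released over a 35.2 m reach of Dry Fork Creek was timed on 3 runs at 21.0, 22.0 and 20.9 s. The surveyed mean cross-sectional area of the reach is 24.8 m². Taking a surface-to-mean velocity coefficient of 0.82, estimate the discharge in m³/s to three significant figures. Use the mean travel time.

t̄ = (21.0 + 22.0 + 20.9) / 3 = 21.3 s
v_surface = L / t̄ = 35.2 / 21.3 = 1.653 m/s
v_mean = 0.82 × 1.653 = 1.355 m/s
Q = A × v_mean = 24.8 × 1.355 = 33.61 m³/s

33.6 m³/s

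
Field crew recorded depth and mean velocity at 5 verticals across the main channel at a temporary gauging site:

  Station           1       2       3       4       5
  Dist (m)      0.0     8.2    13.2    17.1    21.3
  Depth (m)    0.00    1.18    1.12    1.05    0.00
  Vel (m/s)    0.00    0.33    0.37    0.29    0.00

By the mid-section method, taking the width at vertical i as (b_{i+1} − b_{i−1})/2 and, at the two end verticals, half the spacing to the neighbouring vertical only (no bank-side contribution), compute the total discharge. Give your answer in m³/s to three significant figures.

w_2 = (13.2 − 0.0)/2 = 6.6 m; q_2 = 0.33 × 1.18 × 6.6 = 2.570 m³/s
w_3 = (17.1 − 8.2)/2 = 4.45 m; q_3 = 0.37 × 1.12 × 4.45 = 1.844 m³/s
w_4 = (21.3 − 13.2)/2 = 4.05 m; q_4 = 0.29 × 1.05 × 4.05 = 1.233 m³/s
Stations 1, 5 contribute zero (depth or velocity is 0).
Q = Σ qᵢ = 5.647 m³/s

5.65 m³/s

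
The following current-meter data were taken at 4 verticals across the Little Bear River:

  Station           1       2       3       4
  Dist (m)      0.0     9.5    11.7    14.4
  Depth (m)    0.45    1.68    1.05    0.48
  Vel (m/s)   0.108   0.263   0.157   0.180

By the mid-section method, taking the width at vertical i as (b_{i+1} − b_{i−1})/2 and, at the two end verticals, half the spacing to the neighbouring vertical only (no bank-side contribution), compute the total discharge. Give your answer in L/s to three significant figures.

3340 L/s

w_1 = (9.5 − 0.0)/2 = 4.75 m; q_1 = 0.108 × 0.45 × 4.75 = 0.2309 m³/s
w_2 = (11.7 − 0.0)/2 = 5.85 m; q_2 = 0.263 × 1.68 × 5.85 = 2.585 m³/s
w_3 = (14.4 − 9.5)/2 = 2.45 m; q_3 = 0.157 × 1.05 × 2.45 = 0.4039 m³/s
w_4 = (14.4 − 11.7)/2 = 1.35 m; q_4 = 0.180 × 0.48 × 1.35 = 0.1166 m³/s
Q = Σ qᵢ = 3.336 m³/s
= 3.336 × 1000 = 3336 L/s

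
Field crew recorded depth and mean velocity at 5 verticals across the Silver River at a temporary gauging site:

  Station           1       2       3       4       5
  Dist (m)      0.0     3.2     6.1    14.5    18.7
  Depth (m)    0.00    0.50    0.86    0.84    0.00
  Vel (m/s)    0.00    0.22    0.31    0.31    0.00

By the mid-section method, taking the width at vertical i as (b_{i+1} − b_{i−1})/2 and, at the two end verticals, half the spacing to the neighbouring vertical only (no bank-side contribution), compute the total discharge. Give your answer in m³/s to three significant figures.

3.48 m³/s

w_2 = (6.1 − 0.0)/2 = 3.05 m; q_2 = 0.22 × 0.50 × 3.05 = 0.3355 m³/s
w_3 = (14.5 − 3.2)/2 = 5.65 m; q_3 = 0.31 × 0.86 × 5.65 = 1.506 m³/s
w_4 = (18.7 − 6.1)/2 = 6.3 m; q_4 = 0.31 × 0.84 × 6.3 = 1.641 m³/s
Stations 1, 5 contribute zero (depth or velocity is 0).
Q = Σ qᵢ = 3.482 m³/s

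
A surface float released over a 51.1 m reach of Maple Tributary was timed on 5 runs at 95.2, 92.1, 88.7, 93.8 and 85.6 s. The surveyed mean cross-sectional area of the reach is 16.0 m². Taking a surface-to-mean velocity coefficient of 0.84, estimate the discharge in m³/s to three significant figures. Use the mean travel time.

7.54 m³/s

t̄ = (95.2 + 92.1 + 88.7 + 93.8 + 85.6) / 5 = 91.08 s
v_surface = L / t̄ = 51.1 / 91.08 = 0.5610 m/s
v_mean = 0.84 × 0.5610 = 0.4713 m/s
Q = A × v_mean = 16.0 × 0.4713 = 7.540 m³/s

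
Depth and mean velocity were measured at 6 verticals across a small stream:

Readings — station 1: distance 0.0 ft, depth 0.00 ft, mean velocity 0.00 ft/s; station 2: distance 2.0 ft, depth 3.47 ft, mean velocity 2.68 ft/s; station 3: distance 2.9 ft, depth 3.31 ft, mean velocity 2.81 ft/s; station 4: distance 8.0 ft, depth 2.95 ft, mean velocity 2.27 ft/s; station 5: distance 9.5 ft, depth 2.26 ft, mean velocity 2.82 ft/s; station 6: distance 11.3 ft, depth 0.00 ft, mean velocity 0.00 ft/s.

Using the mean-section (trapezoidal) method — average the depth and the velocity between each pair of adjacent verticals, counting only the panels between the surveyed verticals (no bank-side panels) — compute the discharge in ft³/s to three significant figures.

Panel 1-2: Δb = 2 ft, d̄ = (0.00+3.47)/2 = 1.735, v̄ = (0.00+2.68)/2 = 1.34 → q = 2×1.735×1.34 = 4.650 ft³/s
Panel 2-3: Δb = 0.9 ft, d̄ = (3.47+3.31)/2 = 3.39, v̄ = (2.68+2.81)/2 = 2.745 → q = 0.9×3.39×2.745 = 8.375 ft³/s
Panel 3-4: Δb = 5.1 ft, d̄ = (3.31+2.95)/2 = 3.13, v̄ = (2.81+2.27)/2 = 2.54 → q = 5.1×3.13×2.54 = 40.55 ft³/s
Panel 4-5: Δb = 1.5 ft, d̄ = (2.95+2.26)/2 = 2.605, v̄ = (2.27+2.82)/2 = 2.545 → q = 1.5×2.605×2.545 = 9.945 ft³/s
Panel 5-6: Δb = 1.8 ft, d̄ = (2.26+0.00)/2 = 1.13, v̄ = (2.82+0.00)/2 = 1.41 → q = 1.8×1.13×1.41 = 2.868 ft³/s
Q = Σ q = 66.38 ft³/s

66.4 ft³/s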